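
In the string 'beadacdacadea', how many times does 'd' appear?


Scanning 'beadacdacadea' for 'd':
  Position 3: 'd' -> MATCH (count: 1)
  Position 6: 'd' -> MATCH (count: 2)
  Position 10: 'd' -> MATCH (count: 3)
Total occurrences of 'd': 3

3


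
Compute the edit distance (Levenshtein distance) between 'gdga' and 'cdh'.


Building DP table for s1='gdga' (len 4) and s2='cdh' (len 3):
       c  d  h
    0  1  2  3
  g 1  1  2  3
  d 2  2  1  2
  g 3  3  2  2
  a 4  4  3  3
Edit distance = dp[4][3] = 3

3


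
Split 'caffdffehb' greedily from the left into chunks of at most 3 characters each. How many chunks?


'caffdffehb' has 10 characters.
Chunking with max size 3:
  Chunk 1: 'caf' (positions 0-2)
  Chunk 2: 'fdf' (positions 3-5)
  Chunk 3: 'feh' (positions 6-8)
  Chunk 4: 'b' (positions 9-9)
Total chunks: ceil(10 / 3) = 4

4


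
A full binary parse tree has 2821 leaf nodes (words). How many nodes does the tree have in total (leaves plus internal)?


Leaf nodes (terminals): 2821
Internal nodes = n - 1 = 2821 - 1 = 2820
Total = leaves + internal = 2821 + 2820 = 5641

5641


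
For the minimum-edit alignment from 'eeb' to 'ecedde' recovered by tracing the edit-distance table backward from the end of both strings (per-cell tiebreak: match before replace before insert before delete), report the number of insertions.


Edit distance = 4. Backtracking from cell (3, 6) with preference match > replace > insert > delete,
then listing the resulting alignment 'eeb' -> 'ecedde' left to right:
  Step 1: keep 'e'
  Step 2: insert 'c' [insertion #1]
  Step 3: keep 'e'
  Step 4: insert 'd' [insertion #2]
  Step 5: insert 'd' [insertion #3]
  Step 6: replace b->e
Total insertions: 3

3


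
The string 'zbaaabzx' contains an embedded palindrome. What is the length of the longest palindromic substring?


Scanning 'zbaaabzx' for palindromic substrings.
Substring at positions 0-6: 'zbaaabz'.
Check: reverse('zbaaabz') = 'zbaaabz' -> palindrome confirmed.
Neighbouring characters ('-' / 'x') break symmetry, so it cannot extend further.
No longer palindromic substring exists; longest length = 7

7


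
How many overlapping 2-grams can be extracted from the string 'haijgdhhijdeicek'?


String 'haijgdhhijdeicek' has length L = 16.
Number of overlapping n-grams = L - n + 1
Substituting: 16 - 2 + 1 = 15

15


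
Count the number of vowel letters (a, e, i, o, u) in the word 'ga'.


Scanning each character of 'ga':
  Position 1: 'g' -> consonant (running count: 0)
  Position 2: 'a' -> vowel (running count: 1)
Total vowels: 1

1


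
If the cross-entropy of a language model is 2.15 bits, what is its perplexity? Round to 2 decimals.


Perplexity formula: PP = 2^H
H = 2.15
PP = 2^2.15
Decompose: 2^2.15 = 2^2 * 2^0.15
2^2 = 4, 2^0.15 ~ 1.1095695
PP ~ 4 * 1.1095695 = 4.4382780
Rounded to 2 decimals: 4.44

4.44


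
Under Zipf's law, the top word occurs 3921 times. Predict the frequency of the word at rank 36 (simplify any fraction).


Zipf's law: freq(rank) = f1 / rank
f1 = 3921, rank = 36
freq = 3921 / 36
GCD(3921, 36) = 3
Simplified: 1307/12

1307/12


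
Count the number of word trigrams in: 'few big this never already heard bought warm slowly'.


Word trigrams from [9] words:
  Trigram 1: (few big this)
  Trigram 2: (big this never)
  Trigram 3: (this never already)
  Trigram 4: (never already heard)
  Trigram 5: (already heard bought)
  Trigram 6: (heard bought warm)
  Trigram 7: (bought warm slowly)
Total word trigrams: 9 - 2 = 7

7


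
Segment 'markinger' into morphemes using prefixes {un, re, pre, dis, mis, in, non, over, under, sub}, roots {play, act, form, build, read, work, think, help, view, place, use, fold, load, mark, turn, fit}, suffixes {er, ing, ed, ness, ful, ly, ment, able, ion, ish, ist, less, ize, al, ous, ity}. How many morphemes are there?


Segmenting 'markinger' against the inventory:
  'mark' -> root (morpheme 1)
  'ing' -> suffix (morpheme 2)
  'er' -> suffix (morpheme 3)
Total morphemes: 3

3


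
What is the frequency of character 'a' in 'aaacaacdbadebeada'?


Scanning 'aaacaacdbadebeada' for 'a':
  Position 0: 'a' -> MATCH (count: 1)
  Position 1: 'a' -> MATCH (count: 2)
  Position 2: 'a' -> MATCH (count: 3)
  Position 4: 'a' -> MATCH (count: 4)
  Position 5: 'a' -> MATCH (count: 5)
  Position 9: 'a' -> MATCH (count: 6)
  Position 14: 'a' -> MATCH (count: 7)
  Position 16: 'a' -> MATCH (count: 8)
Total occurrences of 'a': 8

8


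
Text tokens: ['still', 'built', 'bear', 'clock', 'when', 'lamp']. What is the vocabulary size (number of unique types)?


Listing all tokens and tracking unique types:
  Token 1: 'still' -> NEW (unique so far: 1)
  Token 2: 'built' -> NEW (unique so far: 2)
  Token 3: 'bear' -> NEW (unique so far: 3)
  Token 4: 'clock' -> NEW (unique so far: 4)
  Token 5: 'when' -> NEW (unique so far: 5)
  Token 6: 'lamp' -> NEW (unique so far: 6)
Unique types: ('bear', 'built', 'clock', 'lamp', 'still', 'when')
Vocabulary size: 6

6


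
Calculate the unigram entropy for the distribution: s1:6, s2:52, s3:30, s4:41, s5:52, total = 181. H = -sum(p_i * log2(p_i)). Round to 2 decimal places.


Computing entropy H = -sum(p_i * log2(p_i)):
  s1: p = 6/181 = 0.0331, -p*log2(p) = 0.1629
  s2: p = 52/181 = 0.2873, -p*log2(p) = 0.5170
  s3: p = 30/181 = 0.1657, -p*log2(p) = 0.4298
  s4: p = 41/181 = 0.2265, -p*log2(p) = 0.4853
  s5: p = 52/181 = 0.2873, -p*log2(p) = 0.5170
H = sum of terms = 2.1120
Rounded to 2 decimals: 2.11

2.11


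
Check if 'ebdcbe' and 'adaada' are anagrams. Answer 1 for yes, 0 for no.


Sort characters of 'ebdcbe': 'bbcdee'
Sort characters of 'adaada': 'aaaadd'
Sorted forms differ -> they are NOT anagrams
Result: 0

0


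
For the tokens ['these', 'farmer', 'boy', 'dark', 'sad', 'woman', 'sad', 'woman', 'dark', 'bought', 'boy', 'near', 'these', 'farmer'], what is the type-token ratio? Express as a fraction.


Tokens: 14
Unique types: ('bought', 'boy', 'dark', 'farmer', 'near', 'sad', 'these', 'woman') = 8
TTR = 8/14
Simplify: divide both by 2 -> 4/7
TTR = 4/7

4/7


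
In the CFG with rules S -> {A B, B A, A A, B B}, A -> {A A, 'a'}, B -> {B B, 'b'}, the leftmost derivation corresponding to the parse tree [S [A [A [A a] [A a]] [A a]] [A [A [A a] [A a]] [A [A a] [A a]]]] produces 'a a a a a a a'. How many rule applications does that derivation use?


Every bracketed nonterminal node [X ...] in the tree is produced by exactly one rule application.
Reading the tree off as a leftmost derivation:
  Step 1: S  =>  A A   (applied S -> A A)
  Step 2: A A  =>  A A A   (applied A -> A A)
  Step 3: A A A  =>  A A A A   (applied A -> A A)
  Step 4: A A A A  =>  a A A A   (applied A -> a)
  Step 5: a A A A  =>  a a A A   (applied A -> a)
  Step 6: a a A A  =>  a a a A   (applied A -> a)
  Step 7: a a a A  =>  a a a A A   (applied A -> A A)
  Step 8: a a a A A  =>  a a a A A A   (applied A -> A A)
  Step 9: a a a A A A  =>  a a a a A A   (applied A -> a)
  Step 10: a a a a A A  =>  a a a a a A   (applied A -> a)
  Step 11: a a a a a A  =>  a a a a a A A   (applied A -> A A)
  Step 12: a a a a a A A  =>  a a a a a a A   (applied A -> a)
  Step 13: a a a a a a A  =>  a a a a a a a   (applied A -> a)
Final yield: a a a a a a a
Total rewrite steps: 13

13


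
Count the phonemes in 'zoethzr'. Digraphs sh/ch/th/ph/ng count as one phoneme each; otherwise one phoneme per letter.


Parsing 'zoethzr' greedily, digraphs first:
  'z' -> consonant phoneme (phonemes so far: 1)
  'o' -> vowel phoneme (phonemes so far: 2)
  'e' -> vowel phoneme (phonemes so far: 3)
  'th' -> digraph (1 consonant phoneme) (phonemes so far: 4)
  'z' -> consonant phoneme (phonemes so far: 5)
  'r' -> consonant phoneme (phonemes so far: 6)
Total phonemes: 6

6


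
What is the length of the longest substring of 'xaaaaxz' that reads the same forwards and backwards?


Scanning 'xaaaaxz' for palindromic substrings.
Substring at positions 0-5: 'xaaaax'.
Check: reverse('xaaaax') = 'xaaaax' -> palindrome confirmed.
Neighbouring characters ('-' / 'z') break symmetry, so it cannot extend further.
No longer palindromic substring exists; longest length = 6

6


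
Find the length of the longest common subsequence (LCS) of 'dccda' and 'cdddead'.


DP table for LCS of 'dccda' and 'cdddead':
       c  d  d  d  e  a  d
    0  0  0  0  0  0  0  0
  d 0  0  1  1  1  1  1  1
  c 0  1  1  1  1  1  1  1
  c 0  1  1  1  1  1  1  1
  d 0  1  2  2  2  2  2  2
  a 0  1  2  2  2  2  3  3
LCS: 'dda'
LCS length = 3

3


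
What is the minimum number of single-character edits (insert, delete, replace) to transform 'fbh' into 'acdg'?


Building DP table for s1='fbh' (len 3) and s2='acdg' (len 4):
       a  c  d  g
    0  1  2  3  4
  f 1  1  2  3  4
  b 2  2  2  3  4
  h 3  3  3  3  4
Edit distance = dp[3][4] = 4

4


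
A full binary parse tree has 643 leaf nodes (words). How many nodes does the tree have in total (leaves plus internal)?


Leaf nodes (terminals): 643
Internal nodes = n - 1 = 643 - 1 = 642
Total = leaves + internal = 643 + 642 = 1285

1285


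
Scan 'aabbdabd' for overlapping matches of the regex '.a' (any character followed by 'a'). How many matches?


Pattern: .a means any character followed by 'a'.
Scanning 'aabbdabd' position-by-position:
  Pos 0: window 'aa' -> MATCH
  Pos 1: window 'ab' -> no
  Pos 2: window 'bb' -> no
  Pos 3: window 'bd' -> no
  Pos 4: window 'da' -> MATCH
  Pos 5: window 'ab' -> no
  Pos 6: window 'bd' -> no
  Pos 7: window 'd' -> no
Total matches: 2

2


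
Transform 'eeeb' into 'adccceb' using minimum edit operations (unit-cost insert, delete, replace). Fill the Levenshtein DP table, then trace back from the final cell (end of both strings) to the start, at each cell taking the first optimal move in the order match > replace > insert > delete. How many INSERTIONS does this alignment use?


Edit distance = 5. Backtracking from cell (4, 7) with preference match > replace > insert > delete,
then listing the resulting alignment 'eeeb' -> 'adccceb' left to right:
  Step 1: insert 'a' [insertion #1]
  Step 2: insert 'd' [insertion #2]
  Step 3: insert 'c' [insertion #3]
  Step 4: replace e->c
  Step 5: replace e->c
  Step 6: keep 'e'
  Step 7: keep 'b'
Total insertions: 3

3


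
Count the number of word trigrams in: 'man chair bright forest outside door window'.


Word trigrams from [7] words:
  Trigram 1: (man chair bright)
  Trigram 2: (chair bright forest)
  Trigram 3: (bright forest outside)
  Trigram 4: (forest outside door)
  Trigram 5: (outside door window)
Total word trigrams: 7 - 2 = 5

5


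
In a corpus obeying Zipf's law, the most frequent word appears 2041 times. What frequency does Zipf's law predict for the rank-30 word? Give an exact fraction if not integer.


Zipf's law: freq(rank) = f1 / rank
f1 = 2041, rank = 30
freq = 2041 / 30
GCD(2041, 30) = 1
Simplified: 2041/30

2041/30


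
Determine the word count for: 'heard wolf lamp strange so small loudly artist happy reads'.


Counting words by splitting on spaces:
  Word 1: 'heard'
  Word 2: 'wolf'
  Word 3: 'lamp'
  Word 4: 'strange'
  Word 5: 'so'
  Word 6: 'small'
  Word 7: 'loudly'
  Word 8: 'artist'
  Word 9: 'happy'
  Word 10: 'reads'
Total words: 10

10


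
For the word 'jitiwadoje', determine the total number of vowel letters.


Scanning each character of 'jitiwadoje':
  Position 1: 'j' -> consonant (running count: 0)
  Position 2: 'i' -> vowel (running count: 1)
  Position 3: 't' -> consonant (running count: 1)
  Position 4: 'i' -> vowel (running count: 2)
  Position 5: 'w' -> consonant (running count: 2)
  Position 6: 'a' -> vowel (running count: 3)
  Position 7: 'd' -> consonant (running count: 3)
  Position 8: 'o' -> vowel (running count: 4)
  Position 9: 'j' -> consonant (running count: 4)
  Position 10: 'e' -> vowel (running count: 5)
Total vowels: 5

5


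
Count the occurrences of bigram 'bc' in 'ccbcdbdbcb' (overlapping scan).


Scanning 'ccbcdbdbcb' for bigram 'bc':
  Position 0: 'cc' -> no
  Position 1: 'cb' -> no
  Position 2: 'bc' -> MATCH
  Position 3: 'cd' -> no
  Position 4: 'db' -> no
  Position 5: 'bd' -> no
  Position 6: 'db' -> no
  Position 7: 'bc' -> MATCH
  Position 8: 'cb' -> no
Total matches: 2

2


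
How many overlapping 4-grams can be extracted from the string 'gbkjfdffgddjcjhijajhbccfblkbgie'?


String 'gbkjfdffgddjcjhijajhbccfblkbgie' has length L = 31.
Number of overlapping n-grams = L - n + 1
Substituting: 31 - 4 + 1 = 28

28


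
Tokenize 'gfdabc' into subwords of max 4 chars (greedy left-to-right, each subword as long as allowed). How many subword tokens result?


'gfdabc' has 6 characters.
Chunking with max size 4:
  Chunk 1: 'gfda' (positions 0-3)
  Chunk 2: 'bc' (positions 4-5)
Total chunks: ceil(6 / 4) = 2

2


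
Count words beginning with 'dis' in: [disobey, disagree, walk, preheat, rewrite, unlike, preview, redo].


Checking each word for prefix 'dis':
  'disobey' -> YES, starts with 'dis' (count: 1)
  'disagree' -> YES, starts with 'dis' (count: 2)
  'walk' -> no (count: 2)
  'preheat' -> no (count: 2)
  'rewrite' -> no (count: 2)
  'unlike' -> no (count: 2)
  'preview' -> no (count: 2)
  'redo' -> no (count: 2)
Total with prefix 'dis': 2

2


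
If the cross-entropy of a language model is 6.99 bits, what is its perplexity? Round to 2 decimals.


Perplexity formula: PP = 2^H
H = 6.99
PP = 2^6.99
Decompose: 2^6.99 = 2^6 * 2^0.99
2^6 = 64, 2^0.99 ~ 1.9861850
PP ~ 64 * 1.9861850 = 127.1158400
Rounded to 2 decimals: 127.12

127.12


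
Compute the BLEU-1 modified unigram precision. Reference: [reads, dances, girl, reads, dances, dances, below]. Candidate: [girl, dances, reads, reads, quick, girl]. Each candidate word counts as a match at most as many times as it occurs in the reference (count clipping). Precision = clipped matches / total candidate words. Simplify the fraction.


Reference word counts: {'below': 1, 'dances': 3, 'girl': 1, 'reads': 2}
Checking each candidate word (with clipping):
  'girl' -> in reference (ref count 1, used 1/1) -> match (matches: 1)
  'dances' -> in reference (ref count 3, used 1/3) -> match (matches: 2)
  'reads' -> in reference (ref count 2, used 1/2) -> match (matches: 3)
  'reads' -> in reference (ref count 2, used 2/2) -> match (matches: 4)
  'quick' -> not in reference -> no match (matches: 4)
  'girl' -> ref count 1 already used up (1/1) -> clipped, no match (matches: 4)
Clipped matches: 4, Candidate length: 6
Precision = 4/6 = 2/3

2/3


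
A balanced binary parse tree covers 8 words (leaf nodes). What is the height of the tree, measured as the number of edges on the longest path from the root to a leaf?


In a balanced binary tree with n leaves the deepest leaf is ceil(log2(n)) edges below the root.
log2(8) = 3.0000
ceil(3.0000) = 3
height (edges) = 3

3


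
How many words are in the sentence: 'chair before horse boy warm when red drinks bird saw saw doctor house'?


Counting words by splitting on spaces:
  Word 1: 'chair'
  Word 2: 'before'
  Word 3: 'horse'
  Word 4: 'boy'
  Word 5: 'warm'
  Word 6: 'when'
  Word 7: 'red'
  Word 8: 'drinks'
  Word 9: 'bird'
  Word 10: 'saw'
  Word 11: 'saw'
  Word 12: 'doctor'
  Word 13: 'house'
Total words: 13

13


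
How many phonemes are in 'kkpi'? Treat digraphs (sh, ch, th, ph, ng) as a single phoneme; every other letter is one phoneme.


Parsing 'kkpi' greedily, digraphs first:
  'k' -> consonant phoneme (phonemes so far: 1)
  'k' -> consonant phoneme (phonemes so far: 2)
  'p' -> consonant phoneme (phonemes so far: 3)
  'i' -> vowel phoneme (phonemes so far: 4)
Total phonemes: 4

4


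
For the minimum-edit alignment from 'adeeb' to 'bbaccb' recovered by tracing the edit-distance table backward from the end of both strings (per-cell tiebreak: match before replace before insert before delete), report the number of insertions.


Edit distance = 5. Backtracking from cell (5, 6) with preference match > replace > insert > delete,
then listing the resulting alignment 'adeeb' -> 'bbaccb' left to right:
  Step 1: insert 'b' [insertion #1]
  Step 2: replace a->b
  Step 3: replace d->a
  Step 4: replace e->c
  Step 5: replace e->c
  Step 6: keep 'b'
Total insertions: 1

1


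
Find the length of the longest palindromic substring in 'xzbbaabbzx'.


Scanning 'xzbbaabbzx' for palindromic substrings.
Substring at positions 0-9: 'xzbbaabbzx'.
Check: reverse('xzbbaabbzx') = 'xzbbaabbzx' -> palindrome confirmed.
No longer palindromic substring exists; longest length = 10

10


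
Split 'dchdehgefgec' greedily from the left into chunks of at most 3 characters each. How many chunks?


'dchdehgefgec' has 12 characters.
Chunking with max size 3:
  Chunk 1: 'dch' (positions 0-2)
  Chunk 2: 'deh' (positions 3-5)
  Chunk 3: 'gef' (positions 6-8)
  Chunk 4: 'gec' (positions 9-11)
Total chunks: ceil(12 / 3) = 4

4


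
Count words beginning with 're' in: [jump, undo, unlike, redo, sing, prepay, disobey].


Checking each word for prefix 're':
  'jump' -> no (count: 0)
  'undo' -> no (count: 0)
  'unlike' -> no (count: 0)
  'redo' -> YES, starts with 're' (count: 1)
  'sing' -> no (count: 1)
  'prepay' -> no (count: 1)
  'disobey' -> no (count: 1)
Total with prefix 're': 1

1


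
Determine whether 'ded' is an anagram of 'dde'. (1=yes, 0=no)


Sort characters of 'ded': 'dde'
Sort characters of 'dde': 'dde'
Sorted forms match -> they ARE anagrams
Result: 1

1


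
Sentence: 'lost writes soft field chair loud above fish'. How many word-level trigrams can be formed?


Word trigrams from [8] words:
  Trigram 1: (lost writes soft)
  Trigram 2: (writes soft field)
  Trigram 3: (soft field chair)
  Trigram 4: (field chair loud)
  Trigram 5: (chair loud above)
  Trigram 6: (loud above fish)
Total word trigrams: 8 - 2 = 6

6


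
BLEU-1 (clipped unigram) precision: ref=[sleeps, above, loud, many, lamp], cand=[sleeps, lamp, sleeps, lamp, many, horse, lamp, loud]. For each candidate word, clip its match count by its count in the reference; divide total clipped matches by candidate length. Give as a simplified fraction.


Reference word counts: {'above': 1, 'lamp': 1, 'loud': 1, 'many': 1, 'sleeps': 1}
Checking each candidate word (with clipping):
  'sleeps' -> in reference (ref count 1, used 1/1) -> match (matches: 1)
  'lamp' -> in reference (ref count 1, used 1/1) -> match (matches: 2)
  'sleeps' -> ref count 1 already used up (1/1) -> clipped, no match (matches: 2)
  'lamp' -> ref count 1 already used up (1/1) -> clipped, no match (matches: 2)
  'many' -> in reference (ref count 1, used 1/1) -> match (matches: 3)
  'horse' -> not in reference -> no match (matches: 3)
  'lamp' -> ref count 1 already used up (1/1) -> clipped, no match (matches: 3)
  'loud' -> in reference (ref count 1, used 1/1) -> match (matches: 4)
Clipped matches: 4, Candidate length: 8
Precision = 4/8 = 1/2

1/2


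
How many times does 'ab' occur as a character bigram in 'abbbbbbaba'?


Scanning 'abbbbbbaba' for bigram 'ab':
  Position 0: 'ab' -> MATCH
  Position 1: 'bb' -> no
  Position 2: 'bb' -> no
  Position 3: 'bb' -> no
  Position 4: 'bb' -> no
  Position 5: 'bb' -> no
  Position 6: 'ba' -> no
  Position 7: 'ab' -> MATCH
  Position 8: 'ba' -> no
Total matches: 2

2


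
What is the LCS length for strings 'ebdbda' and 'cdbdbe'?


DP table for LCS of 'ebdbda' and 'cdbdbe':
       c  d  b  d  b  e
    0  0  0  0  0  0  0
  e 0  0  0  0  0  0  1
  b 0  0  0  1  1  1  1
  d 0  0  1  1  2  2  2
  b 0  0  1  2  2  3  3
  d 0  0  1  2  3  3  3
  a 0  0  1  2  3  3  3
LCS: 'bdb'
LCS length = 3

3


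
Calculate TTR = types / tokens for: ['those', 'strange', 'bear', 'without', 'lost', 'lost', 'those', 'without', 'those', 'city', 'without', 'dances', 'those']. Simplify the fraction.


Tokens: 13
Unique types: ('bear', 'city', 'dances', 'lost', 'strange', 'those', 'without') = 7
TTR = 7/13
Already in lowest terms.

7/13


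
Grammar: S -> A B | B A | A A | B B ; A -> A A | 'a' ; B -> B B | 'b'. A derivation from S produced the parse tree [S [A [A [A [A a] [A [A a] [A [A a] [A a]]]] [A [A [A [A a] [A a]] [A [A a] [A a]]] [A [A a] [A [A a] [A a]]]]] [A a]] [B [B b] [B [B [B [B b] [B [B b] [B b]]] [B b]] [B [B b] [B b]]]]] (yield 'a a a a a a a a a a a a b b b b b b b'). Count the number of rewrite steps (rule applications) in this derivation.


Every bracketed nonterminal node [X ...] in the tree is produced by exactly one rule application.
Reading the tree off as a leftmost derivation:
  Step 1: S  =>  A B   (applied S -> A B)
  Step 2: A B  =>  A A B   (applied A -> A A)
  Step 3: A A B  =>  A A A B   (applied A -> A A)
  Step 4: A A A B  =>  A A A A B   (applied A -> A A)
  Step 5: A A A A B  =>  a A A A B   (applied A -> a)
  Step 6: a A A A B  =>  a A A A A B   (applied A -> A A)
  Step 7: a A A A A B  =>  a a A A A B   (applied A -> a)
  Step 8: a a A A A B  =>  a a A A A A B   (applied A -> A A)
  Step 9: a a A A A A B  =>  a a a A A A B   (applied A -> a)
  Step 10: a a a A A A B  =>  a a a a A A B   (applied A -> a)
  Step 11: a a a a A A B  =>  a a a a A A A B   (applied A -> A A)
  Step 12: a a a a A A A B  =>  a a a a A A A A B   (applied A -> A A)
  Step 13: a a a a A A A A B  =>  a a a a A A A A A B   (applied A -> A A)
  Step 14: a a a a A A A A A B  =>  a a a a a A A A A B   (applied A -> a)
  Step 15: a a a a a A A A A B  =>  a a a a a a A A A B   (applied A -> a)
  Step 16: a a a a a a A A A B  =>  a a a a a a A A A A B   (applied A -> A A)
  Step 17: a a a a a a A A A A B  =>  a a a a a a a A A A B   (applied A -> a)
  Step 18: a a a a a a a A A A B  =>  a a a a a a a a A A B   (applied A -> a)
  Step 19: a a a a a a a a A A B  =>  a a a a a a a a A A A B   (applied A -> A A)
  Step 20: a a a a a a a a A A A B  =>  a a a a a a a a a A A B   (applied A -> a)
  Step 21: a a a a a a a a a A A B  =>  a a a a a a a a a A A A B   (applied A -> A A)
  Step 22: a a a a a a a a a A A A B  =>  a a a a a a a a a a A A B   (applied A -> a)
  Step 23: a a a a a a a a a a A A B  =>  a a a a a a a a a a a A B   (applied A -> a)
  Step 24: a a a a a a a a a a a A B  =>  a a a a a a a a a a a a B   (applied A -> a)
  Step 25: a a a a a a a a a a a a B  =>  a a a a a a a a a a a a B B   (applied B -> B B)
  Step 26: a a a a a a a a a a a a B B  =>  a a a a a a a a a a a a b B   (applied B -> b)
  Step 27: a a a a a a a a a a a a b B  =>  a a a a a a a a a a a a b B B   (applied B -> B B)
  Step 28: a a a a a a a a a a a a b B B  =>  a a a a a a a a a a a a b B B B   (applied B -> B B)
  Step 29: a a a a a a a a a a a a b B B B  =>  a a a a a a a a a a a a b B B B B   (applied B -> B B)
  Step 30: a a a a a a a a a a a a b B B B B  =>  a a a a a a a a a a a a b b B B B   (applied B -> b)
  Step 31: a a a a a a a a a a a a b b B B B  =>  a a a a a a a a a a a a b b B B B B   (applied B -> B B)
  Step 32: a a a a a a a a a a a a b b B B B B  =>  a a a a a a a a a a a a b b b B B B   (applied B -> b)
  Step 33: a a a a a a a a a a a a b b b B B B  =>  a a a a a a a a a a a a b b b b B B   (applied B -> b)
  Step 34: a a a a a a a a a a a a b b b b B B  =>  a a a a a a a a a a a a b b b b b B   (applied B -> b)
  Step 35: a a a a a a a a a a a a b b b b b B  =>  a a a a a a a a a a a a b b b b b B B   (applied B -> B B)
  Step 36: a a a a a a a a a a a a b b b b b B B  =>  a a a a a a a a a a a a b b b b b b B   (applied B -> b)
  Step 37: a a a a a a a a a a a a b b b b b b B  =>  a a a a a a a a a a a a b b b b b b b   (applied B -> b)
Final yield: a a a a a a a a a a a a b b b b b b b
Total rewrite steps: 37

37


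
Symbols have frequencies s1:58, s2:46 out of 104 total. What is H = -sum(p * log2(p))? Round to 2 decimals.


Computing entropy H = -sum(p_i * log2(p_i)):
  s1: p = 58/104 = 0.5577, -p*log2(p) = 0.4698
  s2: p = 46/104 = 0.4423, -p*log2(p) = 0.5205
H = sum of terms = 0.9903
Rounded to 2 decimals: 0.99

0.99


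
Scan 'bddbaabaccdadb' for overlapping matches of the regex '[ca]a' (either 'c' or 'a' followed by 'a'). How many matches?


Pattern: [ca]a means either 'c' or 'a' followed by 'a'.
Scanning 'bddbaabaccdadb' position-by-position:
  Pos 0: window 'bd' -> no
  Pos 1: window 'dd' -> no
  Pos 2: window 'db' -> no
  Pos 3: window 'ba' -> no
  Pos 4: window 'aa' -> MATCH
  Pos 5: window 'ab' -> no
  Pos 6: window 'ba' -> no
  Pos 7: window 'ac' -> no
  Pos 8: window 'cc' -> no
  Pos 9: window 'cd' -> no
  Pos 10: window 'da' -> no
  Pos 11: window 'ad' -> no
  Pos 12: window 'db' -> no
  Pos 13: window 'b' -> no
Total matches: 1

1


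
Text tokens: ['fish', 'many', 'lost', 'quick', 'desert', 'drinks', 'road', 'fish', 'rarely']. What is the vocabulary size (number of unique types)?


Listing all tokens and tracking unique types:
  Token 1: 'fish' -> NEW (unique so far: 1)
  Token 2: 'many' -> NEW (unique so far: 2)
  Token 3: 'lost' -> NEW (unique so far: 3)
  Token 4: 'quick' -> NEW (unique so far: 4)
  Token 5: 'desert' -> NEW (unique so far: 5)
  Token 6: 'drinks' -> NEW (unique so far: 6)
  Token 7: 'road' -> NEW (unique so far: 7)
  Token 8: 'fish' -> duplicate (unique so far: 7)
  Token 9: 'rarely' -> NEW (unique so far: 8)
Unique types: ('desert', 'drinks', 'fish', 'lost', 'many', 'quick', 'rarely', 'road')
Vocabulary size: 8

8


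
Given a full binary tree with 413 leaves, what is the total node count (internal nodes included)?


Leaf nodes (terminals): 413
Internal nodes = n - 1 = 413 - 1 = 412
Total = leaves + internal = 413 + 412 = 825

825


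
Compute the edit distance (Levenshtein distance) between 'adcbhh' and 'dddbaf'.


Building DP table for s1='adcbhh' (len 6) and s2='dddbaf' (len 6):
       d  d  d  b  a  f
    0  1  2  3  4  5  6
  a 1  1  2  3  4  4  5
  d 2  1  1  2  3  4  5
  c 3  2  2  2  3  4  5
  b 4  3  3  3  2  3  4
  h 5  4  4  4  3  3  4
  h 6  5  5  5  4  4  4
Edit distance = dp[6][6] = 4

4


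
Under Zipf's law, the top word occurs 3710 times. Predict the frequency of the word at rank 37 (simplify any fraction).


Zipf's law: freq(rank) = f1 / rank
f1 = 3710, rank = 37
freq = 3710 / 37
GCD(3710, 37) = 1
Simplified: 3710/37

3710/37


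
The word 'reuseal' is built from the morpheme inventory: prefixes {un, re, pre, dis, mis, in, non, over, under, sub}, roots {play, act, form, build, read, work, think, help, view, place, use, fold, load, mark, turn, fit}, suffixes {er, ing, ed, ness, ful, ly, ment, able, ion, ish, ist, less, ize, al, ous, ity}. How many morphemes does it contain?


Segmenting 'reuseal' against the inventory:
  're' -> prefix (morpheme 1)
  'use' -> root (morpheme 2)
  'al' -> suffix (morpheme 3)
Total morphemes: 3

3


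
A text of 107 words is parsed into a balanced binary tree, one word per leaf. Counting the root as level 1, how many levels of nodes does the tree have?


In a balanced binary tree with n leaves the deepest leaf is ceil(log2(n)) edges below the root,
so counting node levels inclusive of root and leaves gives ceil(log2(n)) + 1 levels.
log2(107) = 6.7415
ceil(6.7415) = 7
levels = 7 + 1 = 8

8


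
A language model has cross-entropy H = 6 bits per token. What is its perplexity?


Perplexity formula: PP = 2^H
H = 6
PP = 2^6
Steps: 2^1 = 2, 2^2 = 4, 2^3 = 8, 2^4 = 16, 2^5 = 32, 2^6 = 64
PP = 64

64


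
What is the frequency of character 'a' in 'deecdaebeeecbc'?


Scanning 'deecdaebeeecbc' for 'a':
  Position 5: 'a' -> MATCH (count: 1)
Total occurrences of 'a': 1

1


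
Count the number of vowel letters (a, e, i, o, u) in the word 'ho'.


Scanning each character of 'ho':
  Position 1: 'h' -> consonant (running count: 0)
  Position 2: 'o' -> vowel (running count: 1)
Total vowels: 1

1


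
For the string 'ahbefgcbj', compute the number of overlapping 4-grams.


String 'ahbefgcbj' has length L = 9.
Number of overlapping n-grams = L - n + 1
Substituting: 9 - 4 + 1 = 6

6


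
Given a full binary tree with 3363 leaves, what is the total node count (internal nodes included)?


Leaf nodes (terminals): 3363
Internal nodes = n - 1 = 3363 - 1 = 3362
Total = leaves + internal = 3363 + 3362 = 6725

6725


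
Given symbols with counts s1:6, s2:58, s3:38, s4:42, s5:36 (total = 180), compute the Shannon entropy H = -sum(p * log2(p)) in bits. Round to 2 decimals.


Computing entropy H = -sum(p_i * log2(p_i)):
  s1: p = 6/180 = 0.0333, -p*log2(p) = 0.1636
  s2: p = 58/180 = 0.3222, -p*log2(p) = 0.5265
  s3: p = 38/180 = 0.2111, -p*log2(p) = 0.4737
  s4: p = 42/180 = 0.2333, -p*log2(p) = 0.4899
  s5: p = 36/180 = 0.2000, -p*log2(p) = 0.4644
H = sum of terms = 2.1181
Rounded to 2 decimals: 2.12

2.12


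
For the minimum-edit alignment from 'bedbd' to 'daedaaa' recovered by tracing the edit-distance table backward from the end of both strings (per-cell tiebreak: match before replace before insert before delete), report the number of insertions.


Edit distance = 5. Backtracking from cell (5, 7) with preference match > replace > insert > delete,
then listing the resulting alignment 'bedbd' -> 'daedaaa' left to right:
  Step 1: insert 'd' [insertion #1]
  Step 2: replace b->a
  Step 3: keep 'e'
  Step 4: keep 'd'
  Step 5: insert 'a' [insertion #2]
  Step 6: replace b->a
  Step 7: replace d->a
Total insertions: 2

2


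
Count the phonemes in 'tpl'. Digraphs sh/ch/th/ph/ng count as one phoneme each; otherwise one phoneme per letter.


Parsing 'tpl' greedily, digraphs first:
  't' -> consonant phoneme (phonemes so far: 1)
  'p' -> consonant phoneme (phonemes so far: 2)
  'l' -> consonant phoneme (phonemes so far: 3)
Total phonemes: 3

3


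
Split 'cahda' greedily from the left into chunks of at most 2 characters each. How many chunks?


'cahda' has 5 characters.
Chunking with max size 2:
  Chunk 1: 'ca' (positions 0-1)
  Chunk 2: 'hd' (positions 2-3)
  Chunk 3: 'a' (positions 4-4)
Total chunks: ceil(5 / 2) = 3

3


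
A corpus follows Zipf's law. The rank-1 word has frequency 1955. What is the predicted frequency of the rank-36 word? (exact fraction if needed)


Zipf's law: freq(rank) = f1 / rank
f1 = 1955, rank = 36
freq = 1955 / 36
GCD(1955, 36) = 1
Simplified: 1955/36

1955/36


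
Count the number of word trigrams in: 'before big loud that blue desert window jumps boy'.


Word trigrams from [9] words:
  Trigram 1: (before big loud)
  Trigram 2: (big loud that)
  Trigram 3: (loud that blue)
  Trigram 4: (that blue desert)
  Trigram 5: (blue desert window)
  Trigram 6: (desert window jumps)
  Trigram 7: (window jumps boy)
Total word trigrams: 9 - 2 = 7

7


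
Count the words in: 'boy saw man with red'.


Counting words by splitting on spaces:
  Word 1: 'boy'
  Word 2: 'saw'
  Word 3: 'man'
  Word 4: 'with'
  Word 5: 'red'
Total words: 5

5


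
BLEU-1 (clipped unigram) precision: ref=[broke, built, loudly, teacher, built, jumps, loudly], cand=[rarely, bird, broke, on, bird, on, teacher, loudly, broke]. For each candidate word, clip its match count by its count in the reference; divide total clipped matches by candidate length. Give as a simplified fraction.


Reference word counts: {'broke': 1, 'built': 2, 'jumps': 1, 'loudly': 2, 'teacher': 1}
Checking each candidate word (with clipping):
  'rarely' -> not in reference -> no match (matches: 0)
  'bird' -> not in reference -> no match (matches: 0)
  'broke' -> in reference (ref count 1, used 1/1) -> match (matches: 1)
  'on' -> not in reference -> no match (matches: 1)
  'bird' -> not in reference -> no match (matches: 1)
  'on' -> not in reference -> no match (matches: 1)
  'teacher' -> in reference (ref count 1, used 1/1) -> match (matches: 2)
  'loudly' -> in reference (ref count 2, used 1/2) -> match (matches: 3)
  'broke' -> ref count 1 already used up (1/1) -> clipped, no match (matches: 3)
Clipped matches: 3, Candidate length: 9
Precision = 3/9 = 1/3

1/3


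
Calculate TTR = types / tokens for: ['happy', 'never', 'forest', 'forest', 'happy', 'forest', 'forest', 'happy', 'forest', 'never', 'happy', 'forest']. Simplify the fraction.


Tokens: 12
Unique types: ('forest', 'happy', 'never') = 3
TTR = 3/12
Simplify: divide both by 3 -> 1/4
TTR = 1/4

1/4


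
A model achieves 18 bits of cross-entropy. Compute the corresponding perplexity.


Perplexity formula: PP = 2^H
H = 18
PP = 2^18
PP = 2^18 = 262144

262144


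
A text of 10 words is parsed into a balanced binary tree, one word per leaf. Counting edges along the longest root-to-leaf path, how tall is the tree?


In a balanced binary tree with n leaves the deepest leaf is ceil(log2(n)) edges below the root.
log2(10) = 3.3219
ceil(3.3219) = 4
height (edges) = 4

4


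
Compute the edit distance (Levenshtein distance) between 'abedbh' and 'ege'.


Building DP table for s1='abedbh' (len 6) and s2='ege' (len 3):
       e  g  e
    0  1  2  3
  a 1  1  2  3
  b 2  2  2  3
  e 3  2  3  2
  d 4  3  3  3
  b 5  4  4  4
  h 6  5  5  5
Edit distance = dp[6][3] = 5

5


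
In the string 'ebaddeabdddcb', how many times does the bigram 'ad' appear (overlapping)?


Scanning 'ebaddeabdddcb' for bigram 'ad':
  Position 0: 'eb' -> no
  Position 1: 'ba' -> no
  Position 2: 'ad' -> MATCH
  Position 3: 'dd' -> no
  Position 4: 'de' -> no
  Position 5: 'ea' -> no
  Position 6: 'ab' -> no
  Position 7: 'bd' -> no
  Position 8: 'dd' -> no
  Position 9: 'dd' -> no
  Position 10: 'dc' -> no
  Position 11: 'cb' -> no
Total matches: 1

1


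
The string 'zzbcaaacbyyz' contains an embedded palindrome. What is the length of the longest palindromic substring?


Scanning 'zzbcaaacbyyz' for palindromic substrings.
Substring at positions 2-8: 'bcaaacb'.
Check: reverse('bcaaacb') = 'bcaaacb' -> palindrome confirmed.
Neighbouring characters ('z' / 'y') break symmetry, so it cannot extend further.
No longer palindromic substring exists; longest length = 7

7


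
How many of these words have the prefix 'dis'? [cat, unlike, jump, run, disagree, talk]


Checking each word for prefix 'dis':
  'cat' -> no (count: 0)
  'unlike' -> no (count: 0)
  'jump' -> no (count: 0)
  'run' -> no (count: 0)
  'disagree' -> YES, starts with 'dis' (count: 1)
  'talk' -> no (count: 1)
Total with prefix 'dis': 1

1


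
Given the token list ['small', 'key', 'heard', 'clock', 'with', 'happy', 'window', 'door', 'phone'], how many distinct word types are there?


Listing all tokens and tracking unique types:
  Token 1: 'small' -> NEW (unique so far: 1)
  Token 2: 'key' -> NEW (unique so far: 2)
  Token 3: 'heard' -> NEW (unique so far: 3)
  Token 4: 'clock' -> NEW (unique so far: 4)
  Token 5: 'with' -> NEW (unique so far: 5)
  Token 6: 'happy' -> NEW (unique so far: 6)
  Token 7: 'window' -> NEW (unique so far: 7)
  Token 8: 'door' -> NEW (unique so far: 8)
  Token 9: 'phone' -> NEW (unique so far: 9)
Unique types: ('clock', 'door', 'happy', 'heard', 'key', 'phone', 'small', 'window', 'with')
Vocabulary size: 9

9


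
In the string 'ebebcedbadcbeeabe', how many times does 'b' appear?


Scanning 'ebebcedbadcbeeabe' for 'b':
  Position 1: 'b' -> MATCH (count: 1)
  Position 3: 'b' -> MATCH (count: 2)
  Position 7: 'b' -> MATCH (count: 3)
  Position 11: 'b' -> MATCH (count: 4)
  Position 15: 'b' -> MATCH (count: 5)
Total occurrences of 'b': 5

5


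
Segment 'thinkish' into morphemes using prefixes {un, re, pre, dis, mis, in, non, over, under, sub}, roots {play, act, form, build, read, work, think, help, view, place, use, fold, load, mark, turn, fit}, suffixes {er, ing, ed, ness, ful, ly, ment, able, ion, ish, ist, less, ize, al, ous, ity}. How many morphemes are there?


Segmenting 'thinkish' against the inventory:
  'think' -> root (morpheme 1)
  'ish' -> suffix (morpheme 2)
Total morphemes: 2

2


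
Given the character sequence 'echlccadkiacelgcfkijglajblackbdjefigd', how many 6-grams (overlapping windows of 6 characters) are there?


String 'echlccadkiacelgcfkijglajblackbdjefigd' has length L = 37.
Number of overlapping n-grams = L - n + 1
Substituting: 37 - 6 + 1 = 32

32


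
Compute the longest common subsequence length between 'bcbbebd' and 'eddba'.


DP table for LCS of 'bcbbebd' and 'eddba':
       e  d  d  b  a
    0  0  0  0  0  0
  b 0  0  0  0  1  1
  c 0  0  0  0  1  1
  b 0  0  0  0  1  1
  b 0  0  0  0  1  1
  e 0  1  1  1  1  1
  b 0  1  1  1  2  2
  d 0  1  2  2  2  2
LCS: 'eb'
LCS length = 2

2


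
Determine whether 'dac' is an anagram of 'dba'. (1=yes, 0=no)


Sort characters of 'dac': 'acd'
Sort characters of 'dba': 'abd'
Sorted forms differ -> they are NOT anagrams
Result: 0

0


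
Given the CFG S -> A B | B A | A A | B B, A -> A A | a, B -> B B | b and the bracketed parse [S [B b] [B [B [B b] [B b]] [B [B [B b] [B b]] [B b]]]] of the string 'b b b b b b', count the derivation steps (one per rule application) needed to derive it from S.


Every bracketed nonterminal node [X ...] in the tree is produced by exactly one rule application.
Reading the tree off as a leftmost derivation:
  Step 1: S  =>  B B   (applied S -> B B)
  Step 2: B B  =>  b B   (applied B -> b)
  Step 3: b B  =>  b B B   (applied B -> B B)
  Step 4: b B B  =>  b B B B   (applied B -> B B)
  Step 5: b B B B  =>  b b B B   (applied B -> b)
  Step 6: b b B B  =>  b b b B   (applied B -> b)
  Step 7: b b b B  =>  b b b B B   (applied B -> B B)
  Step 8: b b b B B  =>  b b b B B B   (applied B -> B B)
  Step 9: b b b B B B  =>  b b b b B B   (applied B -> b)
  Step 10: b b b b B B  =>  b b b b b B   (applied B -> b)
  Step 11: b b b b b B  =>  b b b b b b   (applied B -> b)
Final yield: b b b b b b
Total rewrite steps: 11

11


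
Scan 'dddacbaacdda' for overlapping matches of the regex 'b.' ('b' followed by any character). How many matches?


Pattern: b. means 'b' followed by any character.
Scanning 'dddacbaacdda' position-by-position:
  Pos 0: window 'dd' -> no
  Pos 1: window 'dd' -> no
  Pos 2: window 'da' -> no
  Pos 3: window 'ac' -> no
  Pos 4: window 'cb' -> no
  Pos 5: window 'ba' -> MATCH
  Pos 6: window 'aa' -> no
  Pos 7: window 'ac' -> no
  Pos 8: window 'cd' -> no
  Pos 9: window 'dd' -> no
  Pos 10: window 'da' -> no
  Pos 11: window 'a' -> no
Total matches: 1

1


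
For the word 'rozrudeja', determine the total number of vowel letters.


Scanning each character of 'rozrudeja':
  Position 1: 'r' -> consonant (running count: 0)
  Position 2: 'o' -> vowel (running count: 1)
  Position 3: 'z' -> consonant (running count: 1)
  Position 4: 'r' -> consonant (running count: 1)
  Position 5: 'u' -> vowel (running count: 2)
  Position 6: 'd' -> consonant (running count: 2)
  Position 7: 'e' -> vowel (running count: 3)
  Position 8: 'j' -> consonant (running count: 3)
  Position 9: 'a' -> vowel (running count: 4)
Total vowels: 4

4


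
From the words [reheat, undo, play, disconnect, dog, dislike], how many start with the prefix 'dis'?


Checking each word for prefix 'dis':
  'reheat' -> no (count: 0)
  'undo' -> no (count: 0)
  'play' -> no (count: 0)
  'disconnect' -> YES, starts with 'dis' (count: 1)
  'dog' -> no (count: 1)
  'dislike' -> YES, starts with 'dis' (count: 2)
Total with prefix 'dis': 2

2


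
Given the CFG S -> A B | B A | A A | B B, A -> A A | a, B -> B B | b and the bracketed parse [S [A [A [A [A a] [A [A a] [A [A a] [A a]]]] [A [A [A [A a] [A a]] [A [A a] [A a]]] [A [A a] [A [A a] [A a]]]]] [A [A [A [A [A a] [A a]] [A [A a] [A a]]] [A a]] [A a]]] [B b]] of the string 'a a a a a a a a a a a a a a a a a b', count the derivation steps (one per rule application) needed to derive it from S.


Every bracketed nonterminal node [X ...] in the tree is produced by exactly one rule application.
Reading the tree off as a leftmost derivation:
  Step 1: S  =>  A B   (applied S -> A B)
  Step 2: A B  =>  A A B   (applied A -> A A)
  Step 3: A A B  =>  A A A B   (applied A -> A A)
  Step 4: A A A B  =>  A A A A B   (applied A -> A A)
  Step 5: A A A A B  =>  a A A A B   (applied A -> a)
  Step 6: a A A A B  =>  a A A A A B   (applied A -> A A)
  Step 7: a A A A A B  =>  a a A A A B   (applied A -> a)
  Step 8: a a A A A B  =>  a a A A A A B   (applied A -> A A)
  Step 9: a a A A A A B  =>  a a a A A A B   (applied A -> a)
  Step 10: a a a A A A B  =>  a a a a A A B   (applied A -> a)
  Step 11: a a a a A A B  =>  a a a a A A A B   (applied A -> A A)
  Step 12: a a a a A A A B  =>  a a a a A A A A B   (applied A -> A A)
  Step 13: a a a a A A A A B  =>  a a a a A A A A A B   (applied A -> A A)
  Step 14: a a a a A A A A A B  =>  a a a a a A A A A B   (applied A -> a)
  Step 15: a a a a a A A A A B  =>  a a a a a a A A A B   (applied A -> a)
  Step 16: a a a a a a A A A B  =>  a a a a a a A A A A B   (applied A -> A A)
  Step 17: a a a a a a A A A A B  =>  a a a a a a a A A A B   (applied A -> a)
  Step 18: a a a a a a a A A A B  =>  a a a a a a a a A A B   (applied A -> a)
  Step 19: a a a a a a a a A A B  =>  a a a a a a a a A A A B   (applied A -> A A)
  Step 20: a a a a a a a a A A A B  =>  a a a a a a a a a A A B   (applied A -> a)
  Step 21: a a a a a a a a a A A B  =>  a a a a a a a a a A A A B   (applied A -> A A)
  Step 22: a a a a a a a a a A A A B  =>  a a a a a a a a a a A A B   (applied A -> a)
  Step 23: a a a a a a a a a a A A B  =>  a a a a a a a a a a a A B   (applied A -> a)
  Step 24: a a a a a a a a a a a A B  =>  a a a a a a a a a a a A A B   (applied A -> A A)
  Step 25: a a a a a a a a a a a A A B  =>  a a a a a a a a a a a A A A B   (applied A -> A A)
  Step 26: a a a a a a a a a a a A A A B  =>  a a a a a a a a a a a A A A A B   (applied A -> A A)
  Step 27: a a a a a a a a a a a A A A A B  =>  a a a a a a a a a a a A A A A A B   (applied A -> A A)
  Step 28: a a a a a a a a a a a A A A A A B  =>  a a a a a a a a a a a a A A A A B   (applied A -> a)
  Step 29: a a a a a a a a a a a a A A A A B  =>  a a a a a a a a a a a a a A A A B   (applied A -> a)
  Step 30: a a a a a a a a a a a a a A A A B  =>  a a a a a a a a a a a a a A A A A B   (applied A -> A A)
  Step 31: a a a a a a a a a a a a a A A A A B  =>  a a a a a a a a a a a a a a A A A B   (applied A -> a)
  Step 32: a a a a a a a a a a a a a a A A A B  =>  a a a a a a a a a a a a a a a A A B   (applied A -> a)
  Step 33: a a a a a a a a a a a a a a a A A B  =>  a a a a a a a a a a a a a a a a A B   (applied A -> a)
  Step 34: a a a a a a a a a a a a a a a a A B  =>  a a a a a a a a a a a a a a a a a B   (applied A -> a)
  Step 35: a a a a a a a a a a a a a a a a a B  =>  a a a a a a a a a a a a a a a a a b   (applied B -> b)
Final yield: a a a a a a a a a a a a a a a a a b
Total rewrite steps: 35

35
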